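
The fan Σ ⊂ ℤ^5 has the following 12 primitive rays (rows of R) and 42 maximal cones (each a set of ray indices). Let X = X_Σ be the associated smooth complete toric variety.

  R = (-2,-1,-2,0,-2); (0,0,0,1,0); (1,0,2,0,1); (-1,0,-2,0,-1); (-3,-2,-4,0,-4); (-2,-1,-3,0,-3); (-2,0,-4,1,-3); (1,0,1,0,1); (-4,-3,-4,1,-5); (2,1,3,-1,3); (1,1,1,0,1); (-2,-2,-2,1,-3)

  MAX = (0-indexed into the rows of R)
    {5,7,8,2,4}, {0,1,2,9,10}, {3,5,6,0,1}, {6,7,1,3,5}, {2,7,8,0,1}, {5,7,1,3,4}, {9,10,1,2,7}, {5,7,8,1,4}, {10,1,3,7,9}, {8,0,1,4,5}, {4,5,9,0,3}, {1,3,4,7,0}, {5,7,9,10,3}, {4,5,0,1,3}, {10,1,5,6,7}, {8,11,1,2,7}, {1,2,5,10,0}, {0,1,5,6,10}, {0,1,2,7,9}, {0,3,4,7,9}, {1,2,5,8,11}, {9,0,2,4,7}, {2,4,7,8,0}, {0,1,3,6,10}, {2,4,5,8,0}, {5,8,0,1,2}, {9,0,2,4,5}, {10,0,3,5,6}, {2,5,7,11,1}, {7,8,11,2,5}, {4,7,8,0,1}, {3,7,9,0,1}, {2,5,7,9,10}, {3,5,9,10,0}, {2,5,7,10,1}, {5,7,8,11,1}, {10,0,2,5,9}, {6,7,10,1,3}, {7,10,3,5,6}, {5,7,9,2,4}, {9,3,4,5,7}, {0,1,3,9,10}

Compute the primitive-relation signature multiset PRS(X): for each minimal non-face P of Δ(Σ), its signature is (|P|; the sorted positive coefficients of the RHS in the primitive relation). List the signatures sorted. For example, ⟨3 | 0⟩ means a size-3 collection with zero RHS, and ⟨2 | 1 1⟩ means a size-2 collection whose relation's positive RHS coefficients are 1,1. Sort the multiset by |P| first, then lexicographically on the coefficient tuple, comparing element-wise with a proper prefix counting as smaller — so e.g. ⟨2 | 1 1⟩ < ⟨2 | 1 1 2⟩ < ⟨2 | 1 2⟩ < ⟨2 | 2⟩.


|primitive collections| = 23. Relations:

  P={2,3}:  v_{2} + v_{3} = 0  →  sig = ⟨2 | 0⟩
  P={0,11}:  v_{0} + v_{11} = v_{8}  →  sig = ⟨2 | 1⟩
  P={4,10}:  v_{4} + v_{10} = v_{5}  →  sig = ⟨2 | 1⟩
  P={3,11}:  v_{3} + v_{11} = v_{1} + v_{4}  →  sig = ⟨2 | 1 1⟩
  P={6,9}:  v_{6} + v_{9} = v_{3} + v_{10}  →  sig = ⟨2 | 1 1⟩
  P={2,6}:  v_{2} + v_{6} = v_{1} + v_{5} + v_{10}  →  sig = ⟨2 | 1 1 1⟩
  P={3,8}:  v_{3} + v_{8} = v_{0} + v_{1} + v_{4}  →  sig = ⟨2 | 1 1 1⟩
  P={4,11}:  v_{4} + v_{11} = v_{5} + v_{7} + v_{8}  →  sig = ⟨2 | 1 1 1⟩
  P={9,11}:  v_{9} + v_{11} = v_{0} + v_{2} + v_{7}  →  sig = ⟨2 | 1 1 1⟩
  P={10,11}:  v_{10} + v_{11} = v_{1} + v_{2} + v_{5}  →  sig = ⟨2 | 1 1 1⟩
  P={8,10}:  v_{8} + v_{10} = v_{0} + v_{1} + v_{2} + v_{5}  →  sig = ⟨2 | 1 1 1 1⟩
  P={4,6}:  v_{4} + v_{6} = v_{1} + v_{3} + 2·v_{5}  →  sig = ⟨2 | 1 1 2⟩
  P={8,9}:  v_{8} + v_{9} = 2·v_{0} + v_{2} + v_{7}  →  sig = ⟨2 | 1 1 2⟩
  P={6,8}:  v_{6} + v_{8} = v_{0} + 2·v_{1} + 2·v_{5}  →  sig = ⟨2 | 1 2 2⟩
  P={6,11}:  v_{6} + v_{11} = 2·v_{1} + 2·v_{5}  →  sig = ⟨2 | 2 2⟩
  P={0,7,10}:  v_{0} + v_{7} + v_{10} = 0  →  sig = ⟨3 | 0⟩
  P={1,5,9}:  v_{1} + v_{5} + v_{9} = 0  →  sig = ⟨3 | 0⟩
  P={0,5,7}:  v_{0} + v_{5} + v_{7} = v_{4}  →  sig = ⟨3 | 1⟩
  P={1,2,4}:  v_{1} + v_{2} + v_{4} = v_{11}  →  sig = ⟨3 | 1⟩
  P={1,4,9}:  v_{1} + v_{4} + v_{9} = v_{0} + v_{7}  →  sig = ⟨3 | 1 1⟩
  P={0,6,7}:  v_{0} + v_{6} + v_{7} = v_{1} + v_{3} + v_{5}  →  sig = ⟨3 | 1 1 1⟩
  P={1,3,5,10}:  v_{1} + v_{3} + v_{5} + v_{10} = v_{6}  →  sig = ⟨4 | 1⟩
  P={1,2,5,7,8}:  v_{1} + v_{2} + v_{5} + v_{7} + v_{8} = 2·v_{11}  →  sig = ⟨5 | 2⟩

Sorted signature multiset PRS(X):
    ⟨2 | 0⟩
    ⟨2 | 1⟩
    ⟨2 | 1⟩
    ⟨2 | 1 1⟩
    ⟨2 | 1 1⟩
    ⟨2 | 1 1 1⟩
    ⟨2 | 1 1 1⟩
    ⟨2 | 1 1 1⟩
    ⟨2 | 1 1 1⟩
    ⟨2 | 1 1 1⟩
    ⟨2 | 1 1 1 1⟩
    ⟨2 | 1 1 2⟩
    ⟨2 | 1 1 2⟩
    ⟨2 | 1 2 2⟩
    ⟨2 | 2 2⟩
    ⟨3 | 0⟩
    ⟨3 | 0⟩
    ⟨3 | 1⟩
    ⟨3 | 1⟩
    ⟨3 | 1 1⟩
    ⟨3 | 1 1 1⟩
    ⟨4 | 1⟩
    ⟨5 | 2⟩


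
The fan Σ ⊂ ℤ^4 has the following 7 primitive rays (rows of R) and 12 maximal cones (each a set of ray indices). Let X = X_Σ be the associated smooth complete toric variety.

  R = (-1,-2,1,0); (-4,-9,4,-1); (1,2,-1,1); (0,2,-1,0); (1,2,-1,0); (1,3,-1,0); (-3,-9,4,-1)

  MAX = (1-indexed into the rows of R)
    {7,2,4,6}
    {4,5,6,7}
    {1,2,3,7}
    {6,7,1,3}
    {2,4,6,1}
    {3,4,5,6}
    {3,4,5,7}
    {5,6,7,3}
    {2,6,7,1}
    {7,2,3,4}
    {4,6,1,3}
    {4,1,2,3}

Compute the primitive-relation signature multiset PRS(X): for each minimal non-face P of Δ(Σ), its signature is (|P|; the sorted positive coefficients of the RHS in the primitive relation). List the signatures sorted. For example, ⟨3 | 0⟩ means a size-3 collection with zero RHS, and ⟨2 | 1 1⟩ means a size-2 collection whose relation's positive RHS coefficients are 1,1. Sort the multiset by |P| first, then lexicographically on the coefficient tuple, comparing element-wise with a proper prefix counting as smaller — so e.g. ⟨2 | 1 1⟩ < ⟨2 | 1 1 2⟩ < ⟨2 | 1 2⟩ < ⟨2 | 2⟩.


5 collections generate NE(X_Σ); each relation:

  P = {1,5}:  v_{1} + v_{5} = 0  ⇒ sig = ⟨2 | 0⟩
  P = {2,5}:  v_{2} + v_{5} = v_{4} + v_{7}  ⇒ sig = ⟨2 | 1 1⟩
  P = {1,4,7}:  v_{1} + v_{4} + v_{7} = v_{2}  ⇒ sig = ⟨3 | 1⟩
  P = {2,3,6}:  v_{2} + v_{3} + v_{6} = 2·v_{1}  ⇒ sig = ⟨3 | 2⟩
  P = {3,4,6,7}:  v_{3} + v_{4} + v_{6} + v_{7} = v_{1}  ⇒ sig = ⟨4 | 1⟩

Signatures (|P|; sorted positive RHS coefficients), sorted:
    ⟨2 | 0⟩
    ⟨2 | 1 1⟩
    ⟨3 | 1⟩
    ⟨3 | 2⟩
    ⟨4 | 1⟩


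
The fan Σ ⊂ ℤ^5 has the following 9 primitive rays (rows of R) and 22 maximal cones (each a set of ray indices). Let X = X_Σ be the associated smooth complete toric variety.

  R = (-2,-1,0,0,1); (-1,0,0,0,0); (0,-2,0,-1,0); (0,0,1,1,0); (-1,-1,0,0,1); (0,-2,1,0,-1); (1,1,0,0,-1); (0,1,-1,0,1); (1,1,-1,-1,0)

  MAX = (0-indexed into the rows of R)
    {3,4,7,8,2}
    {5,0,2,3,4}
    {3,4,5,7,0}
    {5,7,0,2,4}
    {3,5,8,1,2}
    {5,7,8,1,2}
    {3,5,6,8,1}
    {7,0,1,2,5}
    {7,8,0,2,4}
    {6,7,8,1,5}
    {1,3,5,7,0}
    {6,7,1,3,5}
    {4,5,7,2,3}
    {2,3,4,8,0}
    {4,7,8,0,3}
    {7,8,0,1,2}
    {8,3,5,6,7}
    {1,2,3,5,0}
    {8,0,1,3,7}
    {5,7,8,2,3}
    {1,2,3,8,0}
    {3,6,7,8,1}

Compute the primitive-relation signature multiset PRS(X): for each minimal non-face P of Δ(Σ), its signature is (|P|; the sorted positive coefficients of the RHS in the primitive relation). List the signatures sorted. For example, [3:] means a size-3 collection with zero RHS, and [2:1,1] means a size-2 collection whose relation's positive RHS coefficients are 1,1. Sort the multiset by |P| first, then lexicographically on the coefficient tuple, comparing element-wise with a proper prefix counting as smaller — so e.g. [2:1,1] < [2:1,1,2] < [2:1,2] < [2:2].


Δ(Σ) — 9 vertices, 9 min non-faces:

  P={4,6}:  v_{4} + v_{6} = 0 — sig = [2:]
  P={0,6}:  v_{0} + v_{6} = v_{1} — sig = [2:1]
  P={1,4}:  v_{1} + v_{4} = v_{0} — sig = [2:1]
  P={2,6}:  v_{2} + v_{6} = v_{5} + v_{8} — sig = [2:1,1]
  P={4,5,8}:  v_{4} + v_{5} + v_{8} = v_{2} — sig = [3:1]
  P={0,5,8}:  v_{0} + v_{5} + v_{8} = v_{1} + v_{2} — sig = [3:1,1]
  P={1,2,3,7}:  v_{1} + v_{2} + v_{3} + v_{7} = v_{4} — sig = [4:1]
  P={0,2,3,7}:  v_{0} + v_{2} + v_{3} + v_{7} = 2·v_{4} — sig = [4:2]
  P={1,3,5,7,8}:  v_{1} + v_{3} + v_{5} + v_{7} + v_{8} = 0 — sig = [5:]

Sorted signature multiset PRS(X):
{ [2:],  [2:1] ×2,  [2:1,1],  [3:1],  [3:1,1],  [4:1],  [4:2],  [5:] }


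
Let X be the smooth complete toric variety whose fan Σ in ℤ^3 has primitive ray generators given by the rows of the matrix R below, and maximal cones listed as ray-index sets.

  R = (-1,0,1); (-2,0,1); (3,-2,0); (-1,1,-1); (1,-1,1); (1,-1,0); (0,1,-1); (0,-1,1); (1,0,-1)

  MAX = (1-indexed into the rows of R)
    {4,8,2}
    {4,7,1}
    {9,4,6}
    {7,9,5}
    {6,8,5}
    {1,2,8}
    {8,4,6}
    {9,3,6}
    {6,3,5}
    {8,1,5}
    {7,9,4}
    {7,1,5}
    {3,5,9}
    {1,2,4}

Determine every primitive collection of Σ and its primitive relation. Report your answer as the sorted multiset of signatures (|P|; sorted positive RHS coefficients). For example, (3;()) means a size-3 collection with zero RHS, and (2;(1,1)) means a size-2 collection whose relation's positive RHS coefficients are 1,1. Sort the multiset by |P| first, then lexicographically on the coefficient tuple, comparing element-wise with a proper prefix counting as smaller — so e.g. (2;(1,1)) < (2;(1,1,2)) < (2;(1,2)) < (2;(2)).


Δ(Σ) — 9 vertices, 17 min non-faces:

  P = {1,9}:  v_{1} + v_{9} = 0  ⟹  sig = (2;())
  P = {4,5}:  v_{4} + v_{5} = 0  ⟹  sig = (2;())
  P = {7,8}:  v_{7} + v_{8} = 0  ⟹  sig = (2;())
  P = {1,6}:  v_{1} + v_{6} = v_{8}  ⟹  sig = (2;(1))
  P = {6,7}:  v_{6} + v_{7} = v_{9}  ⟹  sig = (2;(1))
  P = {8,9}:  v_{8} + v_{9} = v_{6}  ⟹  sig = (2;(1))
  P = {1,3}:  v_{1} + v_{3} = v_{5} + v_{6}  ⟹  sig = (2;(1,1))
  P = {2,3}:  v_{2} + v_{3} = v_{6} + v_{8}  ⟹  sig = (2;(1,1))
  P = {2,5}:  v_{2} + v_{5} = v_{1} + v_{8}  ⟹  sig = (2;(1,1))
  P = {2,7}:  v_{2} + v_{7} = v_{1} + v_{4}  ⟹  sig = (2;(1,1))
  P = {2,9}:  v_{2} + v_{9} = v_{4} + v_{8}  ⟹  sig = (2;(1,1))
  P = {3,4}:  v_{3} + v_{4} = v_{6} + v_{9}  ⟹  sig = (2;(1,1))
  P = {2,6}:  v_{2} + v_{6} = v_{4} + 2·v_{8}  ⟹  sig = (2;(1,2))
  P = {3,7}:  v_{3} + v_{7} = v_{5} + 2·v_{9}  ⟹  sig = (2;(1,2))
  P = {3,8}:  v_{3} + v_{8} = v_{5} + 2·v_{6}  ⟹  sig = (2;(1,2))
  P = {1,4,8}:  v_{1} + v_{4} + v_{8} = v_{2}  ⟹  sig = (3;(1))
  P = {5,6,9}:  v_{5} + v_{6} + v_{9} = v_{3}  ⟹  sig = (3;(1))

so the primitive-relation signature multiset is
[(2;()), (2;()), (2;()), (2;(1)), (2;(1)), (2;(1)), (2;(1,1)), (2;(1,1)), (2;(1,1)), (2;(1,1)), (2;(1,1)), (2;(1,1)), (2;(1,2)), (2;(1,2)), (2;(1,2)), (3;(1)), (3;(1))]


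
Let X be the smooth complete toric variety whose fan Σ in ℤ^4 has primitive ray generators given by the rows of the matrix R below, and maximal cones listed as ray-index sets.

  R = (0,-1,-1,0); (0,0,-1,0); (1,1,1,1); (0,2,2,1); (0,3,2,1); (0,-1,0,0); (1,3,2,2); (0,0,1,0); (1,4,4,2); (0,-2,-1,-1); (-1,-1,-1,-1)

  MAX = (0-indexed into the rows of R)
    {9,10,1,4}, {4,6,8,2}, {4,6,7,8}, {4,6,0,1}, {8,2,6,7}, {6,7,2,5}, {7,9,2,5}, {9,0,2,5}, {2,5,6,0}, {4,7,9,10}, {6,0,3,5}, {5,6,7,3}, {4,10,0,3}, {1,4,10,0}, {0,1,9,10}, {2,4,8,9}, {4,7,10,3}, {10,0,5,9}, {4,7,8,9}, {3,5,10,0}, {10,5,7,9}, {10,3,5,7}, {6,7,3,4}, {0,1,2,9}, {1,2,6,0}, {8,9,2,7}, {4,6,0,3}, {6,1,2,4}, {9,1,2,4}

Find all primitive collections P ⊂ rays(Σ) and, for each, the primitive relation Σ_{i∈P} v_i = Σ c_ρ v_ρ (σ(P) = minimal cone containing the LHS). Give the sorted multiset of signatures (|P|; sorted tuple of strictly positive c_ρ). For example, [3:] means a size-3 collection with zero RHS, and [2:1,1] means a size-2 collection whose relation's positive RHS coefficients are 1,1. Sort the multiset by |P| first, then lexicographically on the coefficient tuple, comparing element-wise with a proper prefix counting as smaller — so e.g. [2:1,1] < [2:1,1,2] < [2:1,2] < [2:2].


The 18 primitive collections of Σ (r=11, n=4):

  P = {1,7}:  v_{1} + v_{7} = 0  →  sig = [2:]
  P = {2,10}:  v_{2} + v_{10} = 0  →  sig = [2:]
  P = {0,7}:  v_{0} + v_{7} = v_{5}  →  sig = [2:1]
  P = {1,5}:  v_{1} + v_{5} = v_{0}  →  sig = [2:1]
  P = {3,9}:  v_{3} + v_{9} = v_{7}  →  sig = [2:1]
  P = {4,5}:  v_{4} + v_{5} = v_{3}  →  sig = [2:1]
  P = {6,9}:  v_{6} + v_{9} = v_{2}  →  sig = [2:1]
  P = {0,8}:  v_{0} + v_{8} = v_{6} + v_{7}  →  sig = [2:1,1]
  P = {1,3}:  v_{1} + v_{3} = v_{0} + v_{4}  →  sig = [2:1,1]
  P = {1,8}:  v_{1} + v_{8} = v_{2} + v_{4}  →  sig = [2:1,1]
  P = {2,3}:  v_{2} + v_{3} = v_{6} + v_{7}  →  sig = [2:1,1]
  P = {6,10}:  v_{6} + v_{10} = v_{0} + v_{4}  →  sig = [2:1,1]
  P = {8,10}:  v_{8} + v_{10} = v_{4} + v_{7}  →  sig = [2:1,1]
  P = {3,8}:  v_{3} + v_{8} = v_{4} + v_{6} + 2·v_{7}  →  sig = [2:1,1,2]
  P = {5,8}:  v_{5} + v_{8} = v_{6} + 2·v_{7}  →  sig = [2:1,2]
  P = {0,4,9}:  v_{0} + v_{4} + v_{9} = 0  →  sig = [3:]
  P = {0,2,4}:  v_{0} + v_{2} + v_{4} = v_{6}  →  sig = [3:1]
  P = {2,4,7}:  v_{2} + v_{4} + v_{7} = v_{8}  →  sig = [3:1]

Signatures (|P|; sorted positive RHS coefficients), sorted:
    |P|=2: 15 collections, coeffs (), (), (1), (1), (1), (1), (1), (1,1), (1,1), (1,1), (1,1), (1,1), (1,1), (1,1,2), (1,2)
    |P|=3: 3 collections, coeffs (), (1), (1)


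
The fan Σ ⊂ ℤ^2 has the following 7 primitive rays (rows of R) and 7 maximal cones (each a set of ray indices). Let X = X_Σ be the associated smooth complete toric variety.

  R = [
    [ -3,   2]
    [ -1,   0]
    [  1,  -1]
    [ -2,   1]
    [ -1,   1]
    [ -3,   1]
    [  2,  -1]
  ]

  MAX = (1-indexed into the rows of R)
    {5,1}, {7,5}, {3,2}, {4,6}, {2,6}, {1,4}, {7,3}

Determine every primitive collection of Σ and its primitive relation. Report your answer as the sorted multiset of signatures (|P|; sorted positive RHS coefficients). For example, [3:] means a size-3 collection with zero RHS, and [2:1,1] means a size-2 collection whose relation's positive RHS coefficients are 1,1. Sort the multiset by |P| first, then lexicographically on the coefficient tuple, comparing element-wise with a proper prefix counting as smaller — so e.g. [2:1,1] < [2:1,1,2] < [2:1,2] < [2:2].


Δ(Σ) — 7 vertices, 14 min non-faces:

  • {3,5}:  v_{3} + v_{5} = 0  ⇒ sig = [2:]
  • {4,7}:  v_{4} + v_{7} = 0  ⇒ sig = [2:]
  • {1,3}:  v_{1} + v_{3} = v_{4}  ⇒ sig = [2:1]
  • {1,7}:  v_{1} + v_{7} = v_{5}  ⇒ sig = [2:1]
  • {2,4}:  v_{2} + v_{4} = v_{6}  ⇒ sig = [2:1]
  • {2,5}:  v_{2} + v_{5} = v_{4}  ⇒ sig = [2:1]
  • {2,7}:  v_{2} + v_{7} = v_{3}  ⇒ sig = [2:1]
  • {3,4}:  v_{3} + v_{4} = v_{2}  ⇒ sig = [2:1]
  • {4,5}:  v_{4} + v_{5} = v_{1}  ⇒ sig = [2:1]
  • {6,7}:  v_{6} + v_{7} = v_{2}  ⇒ sig = [2:1]
  • {1,2}:  v_{1} + v_{2} = 2·v_{4}  ⇒ sig = [2:2]
  • {3,6}:  v_{3} + v_{6} = 2·v_{2}  ⇒ sig = [2:2]
  • {5,6}:  v_{5} + v_{6} = 2·v_{4}  ⇒ sig = [2:2]
  • {1,6}:  v_{1} + v_{6} = 3·v_{4}  ⇒ sig = [2:3]

Signatures (|P|; sorted positive RHS coefficients), sorted:
    |P|=2: 14 collections, coeffs (), (), (1), (1), (1), (1), (1), (1), (1), (1), (2), (2), (2), (3)


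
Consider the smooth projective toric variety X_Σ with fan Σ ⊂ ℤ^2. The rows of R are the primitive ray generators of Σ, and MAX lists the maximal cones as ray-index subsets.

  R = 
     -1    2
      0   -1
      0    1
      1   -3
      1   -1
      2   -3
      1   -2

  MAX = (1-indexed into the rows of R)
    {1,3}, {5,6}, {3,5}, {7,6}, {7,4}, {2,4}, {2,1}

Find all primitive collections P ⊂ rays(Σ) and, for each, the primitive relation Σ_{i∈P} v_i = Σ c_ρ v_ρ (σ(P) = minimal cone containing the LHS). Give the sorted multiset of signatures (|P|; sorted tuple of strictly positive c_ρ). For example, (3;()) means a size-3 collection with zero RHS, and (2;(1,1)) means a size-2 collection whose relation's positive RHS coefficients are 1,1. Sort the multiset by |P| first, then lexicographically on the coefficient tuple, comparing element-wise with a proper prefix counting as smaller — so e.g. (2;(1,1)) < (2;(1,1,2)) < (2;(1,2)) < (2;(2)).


Σ has 14 primitive collections:

  P={1,7}:  v_{1} + v_{7} = 0  so sig = (2;())
  P={2,3}:  v_{2} + v_{3} = 0  so sig = (2;())
  P={1,4}:  v_{1} + v_{4} = v_{2}  so sig = (2;(1))
  P={1,5}:  v_{1} + v_{5} = v_{3}  so sig = (2;(1))
  P={1,6}:  v_{1} + v_{6} = v_{5}  so sig = (2;(1))
  P={2,5}:  v_{2} + v_{5} = v_{7}  so sig = (2;(1))
  P={2,7}:  v_{2} + v_{7} = v_{4}  so sig = (2;(1))
  P={3,4}:  v_{3} + v_{4} = v_{7}  so sig = (2;(1))
  P={3,7}:  v_{3} + v_{7} = v_{5}  so sig = (2;(1))
  P={5,7}:  v_{5} + v_{7} = v_{6}  so sig = (2;(1))
  P={2,6}:  v_{2} + v_{6} = 2·v_{7}  so sig = (2;(2))
  P={3,6}:  v_{3} + v_{6} = 2·v_{5}  so sig = (2;(2))
  P={4,5}:  v_{4} + v_{5} = 2·v_{7}  so sig = (2;(2))
  P={4,6}:  v_{4} + v_{6} = 3·v_{7}  so sig = (2;(3))

Hence PRS(X_Σ) =
{ (2;()) ×2,  (2;(1)) ×8,  (2;(2)) ×3,  (2;(3)) }


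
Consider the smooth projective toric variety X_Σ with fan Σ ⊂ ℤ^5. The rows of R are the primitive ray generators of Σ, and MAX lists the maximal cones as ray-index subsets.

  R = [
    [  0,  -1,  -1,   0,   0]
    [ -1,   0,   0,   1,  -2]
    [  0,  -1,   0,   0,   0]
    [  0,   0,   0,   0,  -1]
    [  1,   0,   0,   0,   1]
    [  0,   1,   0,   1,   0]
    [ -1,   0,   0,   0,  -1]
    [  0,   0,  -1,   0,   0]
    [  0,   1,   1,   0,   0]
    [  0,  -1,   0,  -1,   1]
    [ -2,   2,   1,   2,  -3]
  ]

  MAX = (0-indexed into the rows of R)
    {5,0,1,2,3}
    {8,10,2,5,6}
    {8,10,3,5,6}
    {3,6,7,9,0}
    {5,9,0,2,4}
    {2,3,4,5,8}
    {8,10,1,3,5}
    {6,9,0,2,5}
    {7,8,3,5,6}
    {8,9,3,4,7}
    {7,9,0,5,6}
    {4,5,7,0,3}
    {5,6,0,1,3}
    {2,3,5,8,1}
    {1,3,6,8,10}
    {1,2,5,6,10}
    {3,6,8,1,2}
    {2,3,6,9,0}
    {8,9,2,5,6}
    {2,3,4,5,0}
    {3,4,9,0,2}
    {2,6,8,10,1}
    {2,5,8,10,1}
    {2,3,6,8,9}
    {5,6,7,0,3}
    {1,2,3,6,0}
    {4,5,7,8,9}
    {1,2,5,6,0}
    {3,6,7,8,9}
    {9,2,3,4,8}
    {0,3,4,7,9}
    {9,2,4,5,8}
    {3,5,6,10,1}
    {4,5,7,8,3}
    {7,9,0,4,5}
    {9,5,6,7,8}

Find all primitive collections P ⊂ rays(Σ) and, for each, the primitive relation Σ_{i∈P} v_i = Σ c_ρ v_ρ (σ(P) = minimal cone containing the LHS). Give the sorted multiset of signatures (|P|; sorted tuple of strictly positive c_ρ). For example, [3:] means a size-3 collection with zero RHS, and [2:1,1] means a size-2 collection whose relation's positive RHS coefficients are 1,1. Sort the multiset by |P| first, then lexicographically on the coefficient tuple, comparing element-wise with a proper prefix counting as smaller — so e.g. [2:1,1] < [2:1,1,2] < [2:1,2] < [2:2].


The 14 primitive collections of Σ (r=11, n=5):

  P={0,8}:  v_{0} + v_{8} = 0  →  sig = [2:]
  P={4,6}:  v_{4} + v_{6} = 0  →  sig = [2:]
  P={2,7}:  v_{2} + v_{7} = v_{0}  →  sig = [2:1]
  P={1,9}:  v_{1} + v_{9} = v_{2} + v_{6}  →  sig = [2:1,1]
  P={0,10}:  v_{0} + v_{10} = v_{1} + v_{5} + v_{6}  →  sig = [2:1,1,1]
  P={1,4}:  v_{1} + v_{4} = v_{2} + v_{3} + v_{5}  →  sig = [2:1,1,1]
  P={4,10}:  v_{4} + v_{10} = v_{1} + v_{5} + v_{8}  →  sig = [2:1,1,1]
  P={1,7}:  v_{1} + v_{7} = v_{0} + v_{3} + v_{5} + v_{6}  →  sig = [2:1,1,1,1]
  P={9,10}:  v_{9} + v_{10} = v_{2} + v_{5} + 2·v_{6} + v_{8}  →  sig = [2:1,1,1,2]
  P={7,10}:  v_{7} + v_{10} = v_{3} + 2·v_{5} + 2·v_{6}  →  sig = [2:1,2,2]
  P={3,5,9}:  v_{3} + v_{5} + v_{9} = 0  →  sig = [3:]
  P={2,3,10}:  v_{2} + v_{3} + v_{10} = 2·v_{1} + v_{8}  →  sig = [3:1,2]
  P={1,5,6,8}:  v_{1} + v_{5} + v_{6} + v_{8} = v_{10}  →  sig = [4:1]
  P={2,3,5,6}:  v_{2} + v_{3} + v_{5} + v_{6} = v_{1}  →  sig = [4:1]

Sorted signature multiset PRS(X):
[[2:], [2:], [2:1], [2:1,1], [2:1,1,1], [2:1,1,1], [2:1,1,1], [2:1,1,1,1], [2:1,1,1,2], [2:1,2,2], [3:], [3:1,2], [4:1], [4:1]]


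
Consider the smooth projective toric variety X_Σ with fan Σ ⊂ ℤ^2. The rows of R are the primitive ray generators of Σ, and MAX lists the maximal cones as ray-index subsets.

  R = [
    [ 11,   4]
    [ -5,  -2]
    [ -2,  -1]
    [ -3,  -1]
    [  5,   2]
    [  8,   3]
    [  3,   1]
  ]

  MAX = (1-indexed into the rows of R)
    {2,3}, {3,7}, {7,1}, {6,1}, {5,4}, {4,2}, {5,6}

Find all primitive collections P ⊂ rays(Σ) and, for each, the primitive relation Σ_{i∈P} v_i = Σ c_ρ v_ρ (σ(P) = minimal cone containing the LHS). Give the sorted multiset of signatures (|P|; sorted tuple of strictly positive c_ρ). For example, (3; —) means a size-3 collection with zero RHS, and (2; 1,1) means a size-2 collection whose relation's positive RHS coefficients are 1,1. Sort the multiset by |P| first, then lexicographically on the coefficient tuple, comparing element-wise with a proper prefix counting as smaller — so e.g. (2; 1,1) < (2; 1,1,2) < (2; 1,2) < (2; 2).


The 14 primitive collections of Σ (r=7, n=2):

  P = {2,5}:  v_{2} + v_{5} = 0 ; sig = (2; —)
  P = {4,7}:  v_{4} + v_{7} = 0 ; sig = (2; —)
  P = {1,4}:  v_{1} + v_{4} = v_{6} ; sig = (2; 1)
  P = {2,6}:  v_{2} + v_{6} = v_{7} ; sig = (2; 1)
  P = {2,7}:  v_{2} + v_{7} = v_{3} ; sig = (2; 1)
  P = {3,4}:  v_{3} + v_{4} = v_{2} ; sig = (2; 1)
  P = {3,5}:  v_{3} + v_{5} = v_{7} ; sig = (2; 1)
  P = {4,6}:  v_{4} + v_{6} = v_{5} ; sig = (2; 1)
  P = {5,7}:  v_{5} + v_{7} = v_{6} ; sig = (2; 1)
  P = {6,7}:  v_{6} + v_{7} = v_{1} ; sig = (2; 1)
  P = {1,2}:  v_{1} + v_{2} = 2·v_{7} ; sig = (2; 2)
  P = {1,5}:  v_{1} + v_{5} = 2·v_{6} ; sig = (2; 2)
  P = {3,6}:  v_{3} + v_{6} = 2·v_{7} ; sig = (2; 2)
  P = {1,3}:  v_{1} + v_{3} = 3·v_{7} ; sig = (2; 3)

so the primitive-relation signature multiset is
{ (2; —) ×2,  (2; 1) ×8,  (2; 2) ×3,  (2; 3) }


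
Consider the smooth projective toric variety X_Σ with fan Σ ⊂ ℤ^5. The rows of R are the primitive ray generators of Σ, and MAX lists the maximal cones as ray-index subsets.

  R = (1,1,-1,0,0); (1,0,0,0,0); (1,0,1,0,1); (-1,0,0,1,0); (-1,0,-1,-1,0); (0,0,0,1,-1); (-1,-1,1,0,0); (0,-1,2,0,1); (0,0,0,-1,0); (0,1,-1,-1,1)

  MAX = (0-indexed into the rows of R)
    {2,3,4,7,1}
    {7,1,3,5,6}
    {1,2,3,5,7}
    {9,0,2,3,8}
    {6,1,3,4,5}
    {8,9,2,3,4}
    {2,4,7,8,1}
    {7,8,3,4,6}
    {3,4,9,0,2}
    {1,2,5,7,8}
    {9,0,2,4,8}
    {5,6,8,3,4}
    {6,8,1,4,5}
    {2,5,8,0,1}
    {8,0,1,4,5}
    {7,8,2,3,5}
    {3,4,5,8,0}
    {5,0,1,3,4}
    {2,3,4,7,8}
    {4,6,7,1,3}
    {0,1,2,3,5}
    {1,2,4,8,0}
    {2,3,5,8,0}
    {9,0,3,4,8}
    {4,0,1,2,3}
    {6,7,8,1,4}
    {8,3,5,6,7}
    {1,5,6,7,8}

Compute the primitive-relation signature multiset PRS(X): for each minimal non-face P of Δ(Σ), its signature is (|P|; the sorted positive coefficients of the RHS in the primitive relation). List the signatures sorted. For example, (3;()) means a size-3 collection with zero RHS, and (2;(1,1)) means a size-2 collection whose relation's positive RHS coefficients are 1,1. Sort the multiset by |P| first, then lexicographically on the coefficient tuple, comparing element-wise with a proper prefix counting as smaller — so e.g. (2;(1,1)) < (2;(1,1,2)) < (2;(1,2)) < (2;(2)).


11 collections generate NE(X_Σ); each relation:

  {0,6}:  v_{0} + v_{6} = 0  →  sig = (2;())
  {0,7}:  v_{0} + v_{7} = v_{2}  →  sig = (2;(1))
  {2,6}:  v_{2} + v_{6} = v_{7}  →  sig = (2;(1))
  {1,9}:  v_{1} + v_{9} = v_{0} + v_{2} + v_{4}  →  sig = (2;(1,1,1))
  {5,9}:  v_{5} + v_{9} = v_{0} + v_{3} + v_{8}  →  sig = (2;(1,1,1))
  {6,9}:  v_{6} + v_{9} = v_{2} + v_{3} + v_{4} + v_{8}  →  sig = (2;(1,1,1,1))
  {7,9}:  v_{7} + v_{9} = 2·v_{2} + v_{3} + v_{4} + v_{8}  →  sig = (2;(1,1,1,2))
  {1,3,8}:  v_{1} + v_{3} + v_{8} = 0  →  sig = (3;())
  {2,4,5}:  v_{2} + v_{4} + v_{5} = 0  →  sig = (3;())
  {4,5,7}:  v_{4} + v_{5} + v_{7} = v_{6}  →  sig = (3;(1))
  {0,2,3,4,8}:  v_{0} + v_{2} + v_{3} + v_{4} + v_{8} = v_{9}  →  sig = (5;(1))

Signatures (|P|; sorted positive RHS coefficients), sorted:
    |P|=2: 7 collections, coeffs (), (1), (1), (1,1,1), (1,1,1), (1,1,1,1), (1,1,1,2)
    |P|=3: 3 collections, coeffs (), (), (1)
    |P|=5: 1 collection, coeffs (1)


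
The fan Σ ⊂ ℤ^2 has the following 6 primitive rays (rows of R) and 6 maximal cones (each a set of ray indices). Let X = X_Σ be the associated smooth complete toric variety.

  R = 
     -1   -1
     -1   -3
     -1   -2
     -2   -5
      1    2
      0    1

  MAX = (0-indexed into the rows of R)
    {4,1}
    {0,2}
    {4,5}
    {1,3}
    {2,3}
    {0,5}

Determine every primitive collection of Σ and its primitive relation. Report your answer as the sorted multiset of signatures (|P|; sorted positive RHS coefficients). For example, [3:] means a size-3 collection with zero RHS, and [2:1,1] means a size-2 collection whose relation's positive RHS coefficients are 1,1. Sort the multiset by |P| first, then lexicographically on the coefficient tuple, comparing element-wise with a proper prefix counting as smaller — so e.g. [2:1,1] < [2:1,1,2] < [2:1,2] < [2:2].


The 9 primitive collections of Σ (r=6, n=2):

  P = {2,4}:  v_{2} + v_{4} = 0 ; sig = [2:]
  P = {0,4}:  v_{0} + v_{4} = v_{5} ; sig = [2:1]
  P = {1,2}:  v_{1} + v_{2} = v_{3} ; sig = [2:1]
  P = {1,5}:  v_{1} + v_{5} = v_{2} ; sig = [2:1]
  P = {2,5}:  v_{2} + v_{5} = v_{0} ; sig = [2:1]
  P = {3,4}:  v_{3} + v_{4} = v_{1} ; sig = [2:1]
  P = {0,1}:  v_{0} + v_{1} = 2·v_{2} ; sig = [2:2]
  P = {3,5}:  v_{3} + v_{5} = 2·v_{2} ; sig = [2:2]
  P = {0,3}:  v_{0} + v_{3} = 3·v_{2} ; sig = [2:3]

Signatures (|P|; sorted positive RHS coefficients), sorted:
    |P|=2: 9 collections, coeffs (), (1), (1), (1), (1), (1), (2), (2), (3)


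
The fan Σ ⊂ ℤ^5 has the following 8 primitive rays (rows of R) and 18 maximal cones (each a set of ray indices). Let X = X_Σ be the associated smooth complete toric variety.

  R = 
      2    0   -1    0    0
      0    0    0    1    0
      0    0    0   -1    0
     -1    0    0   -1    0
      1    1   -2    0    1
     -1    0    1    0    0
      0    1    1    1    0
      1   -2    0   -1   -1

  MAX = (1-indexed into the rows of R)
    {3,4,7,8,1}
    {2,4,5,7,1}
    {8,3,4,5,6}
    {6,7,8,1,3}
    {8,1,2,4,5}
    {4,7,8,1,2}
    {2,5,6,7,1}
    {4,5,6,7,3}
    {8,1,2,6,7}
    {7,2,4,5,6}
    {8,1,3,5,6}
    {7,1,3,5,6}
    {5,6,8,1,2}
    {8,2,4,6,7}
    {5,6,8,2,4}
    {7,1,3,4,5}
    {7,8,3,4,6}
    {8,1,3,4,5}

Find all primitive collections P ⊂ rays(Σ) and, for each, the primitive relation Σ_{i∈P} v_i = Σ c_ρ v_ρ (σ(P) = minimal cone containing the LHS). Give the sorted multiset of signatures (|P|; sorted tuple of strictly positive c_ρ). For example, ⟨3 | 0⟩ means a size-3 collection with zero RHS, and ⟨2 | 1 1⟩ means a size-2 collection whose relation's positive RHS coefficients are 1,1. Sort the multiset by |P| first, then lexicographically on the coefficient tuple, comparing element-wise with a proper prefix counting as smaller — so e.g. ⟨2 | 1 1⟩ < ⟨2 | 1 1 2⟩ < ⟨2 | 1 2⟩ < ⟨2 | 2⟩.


3 collections generate NE(X_Σ); each relation:

  P = {2,3}:  v_{2} + v_{3} = 0  →  sig = ⟨2 | 0⟩
  P = {1,4,6}:  v_{1} + v_{4} + v_{6} = v_{3}  →  sig = ⟨3 | 1⟩
  P = {5,7,8}:  v_{5} + v_{7} + v_{8} = v_{1}  →  sig = ⟨3 | 1⟩

Signatures (|P|; sorted positive RHS coefficients), sorted:
    ⟨2 | 0⟩
    ⟨3 | 1⟩
    ⟨3 | 1⟩


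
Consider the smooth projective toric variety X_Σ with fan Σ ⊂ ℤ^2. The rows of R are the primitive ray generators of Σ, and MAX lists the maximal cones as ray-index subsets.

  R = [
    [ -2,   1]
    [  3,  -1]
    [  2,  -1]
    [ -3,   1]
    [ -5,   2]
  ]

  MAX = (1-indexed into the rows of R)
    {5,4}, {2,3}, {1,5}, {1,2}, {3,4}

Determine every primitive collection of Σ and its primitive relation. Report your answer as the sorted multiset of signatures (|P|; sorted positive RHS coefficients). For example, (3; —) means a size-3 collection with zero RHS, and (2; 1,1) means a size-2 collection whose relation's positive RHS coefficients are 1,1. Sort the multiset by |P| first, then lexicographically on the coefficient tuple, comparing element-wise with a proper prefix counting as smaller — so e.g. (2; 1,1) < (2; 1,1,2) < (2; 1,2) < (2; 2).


Primitive collections (5):

  P = {1,3}:  v_{1} + v_{3} = 0 — sig = (2; —)
  P = {2,4}:  v_{2} + v_{4} = 0 — sig = (2; —)
  P = {1,4}:  v_{1} + v_{4} = v_{5} — sig = (2; 1)
  P = {2,5}:  v_{2} + v_{5} = v_{1} — sig = (2; 1)
  P = {3,5}:  v_{3} + v_{5} = v_{4} — sig = (2; 1)

so the primitive-relation signature multiset is
[(2; —), (2; —), (2; 1), (2; 1), (2; 1)]


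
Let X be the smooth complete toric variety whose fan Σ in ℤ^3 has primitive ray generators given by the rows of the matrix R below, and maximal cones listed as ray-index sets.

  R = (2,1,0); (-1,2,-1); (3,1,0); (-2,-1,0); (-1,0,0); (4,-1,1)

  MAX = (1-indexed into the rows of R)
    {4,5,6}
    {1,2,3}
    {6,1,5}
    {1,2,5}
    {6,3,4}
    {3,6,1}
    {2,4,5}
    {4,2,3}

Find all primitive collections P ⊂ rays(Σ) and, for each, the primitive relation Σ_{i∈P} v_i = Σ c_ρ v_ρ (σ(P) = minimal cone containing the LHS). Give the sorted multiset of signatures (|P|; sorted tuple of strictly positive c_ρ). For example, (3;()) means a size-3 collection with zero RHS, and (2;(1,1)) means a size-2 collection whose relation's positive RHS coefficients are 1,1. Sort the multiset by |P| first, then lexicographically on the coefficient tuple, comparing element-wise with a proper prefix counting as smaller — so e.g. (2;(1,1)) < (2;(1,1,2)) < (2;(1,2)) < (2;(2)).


Primitive collections (3):

  {1,4}:  v_{1} + v_{4} = 0  ⇒ sig = (2;())
  {2,6}:  v_{2} + v_{6} = v_{3}  ⇒ sig = (2;(1))
  {3,5}:  v_{3} + v_{5} = v_{1}  ⇒ sig = (2;(1))

Signatures (|P|; sorted positive RHS coefficients), sorted:
[(2;()), (2;(1)), (2;(1))]


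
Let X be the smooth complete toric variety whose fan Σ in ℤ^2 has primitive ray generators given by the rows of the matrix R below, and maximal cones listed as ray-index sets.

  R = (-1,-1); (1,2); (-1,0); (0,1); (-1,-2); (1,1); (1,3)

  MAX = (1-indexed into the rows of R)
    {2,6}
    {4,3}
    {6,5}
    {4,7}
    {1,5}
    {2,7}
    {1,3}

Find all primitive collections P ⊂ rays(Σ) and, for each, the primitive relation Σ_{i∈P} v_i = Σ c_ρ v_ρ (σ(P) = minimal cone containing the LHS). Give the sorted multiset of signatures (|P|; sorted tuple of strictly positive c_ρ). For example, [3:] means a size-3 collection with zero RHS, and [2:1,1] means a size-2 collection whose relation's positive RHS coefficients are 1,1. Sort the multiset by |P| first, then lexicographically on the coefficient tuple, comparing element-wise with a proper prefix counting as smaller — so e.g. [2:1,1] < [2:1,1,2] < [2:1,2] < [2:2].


Primitive collections (14):

  • {1,6}:  v_{1} + v_{6} = 0  ⇒ sig = [2:]
  • {2,5}:  v_{2} + v_{5} = 0  ⇒ sig = [2:]
  • {1,2}:  v_{1} + v_{2} = v_{4}  ⇒ sig = [2:1]
  • {1,4}:  v_{1} + v_{4} = v_{3}  ⇒ sig = [2:1]
  • {2,4}:  v_{2} + v_{4} = v_{7}  ⇒ sig = [2:1]
  • {3,6}:  v_{3} + v_{6} = v_{4}  ⇒ sig = [2:1]
  • {4,5}:  v_{4} + v_{5} = v_{1}  ⇒ sig = [2:1]
  • {4,6}:  v_{4} + v_{6} = v_{2}  ⇒ sig = [2:1]
  • {5,7}:  v_{5} + v_{7} = v_{4}  ⇒ sig = [2:1]
  • {1,7}:  v_{1} + v_{7} = 2·v_{4}  ⇒ sig = [2:2]
  • {2,3}:  v_{2} + v_{3} = 2·v_{4}  ⇒ sig = [2:2]
  • {3,5}:  v_{3} + v_{5} = 2·v_{1}  ⇒ sig = [2:2]
  • {6,7}:  v_{6} + v_{7} = 2·v_{2}  ⇒ sig = [2:2]
  • {3,7}:  v_{3} + v_{7} = 3·v_{4}  ⇒ sig = [2:3]

Sorted signature multiset PRS(X):
{ [2:] ×2,  [2:1] ×7,  [2:2] ×4,  [2:3] }


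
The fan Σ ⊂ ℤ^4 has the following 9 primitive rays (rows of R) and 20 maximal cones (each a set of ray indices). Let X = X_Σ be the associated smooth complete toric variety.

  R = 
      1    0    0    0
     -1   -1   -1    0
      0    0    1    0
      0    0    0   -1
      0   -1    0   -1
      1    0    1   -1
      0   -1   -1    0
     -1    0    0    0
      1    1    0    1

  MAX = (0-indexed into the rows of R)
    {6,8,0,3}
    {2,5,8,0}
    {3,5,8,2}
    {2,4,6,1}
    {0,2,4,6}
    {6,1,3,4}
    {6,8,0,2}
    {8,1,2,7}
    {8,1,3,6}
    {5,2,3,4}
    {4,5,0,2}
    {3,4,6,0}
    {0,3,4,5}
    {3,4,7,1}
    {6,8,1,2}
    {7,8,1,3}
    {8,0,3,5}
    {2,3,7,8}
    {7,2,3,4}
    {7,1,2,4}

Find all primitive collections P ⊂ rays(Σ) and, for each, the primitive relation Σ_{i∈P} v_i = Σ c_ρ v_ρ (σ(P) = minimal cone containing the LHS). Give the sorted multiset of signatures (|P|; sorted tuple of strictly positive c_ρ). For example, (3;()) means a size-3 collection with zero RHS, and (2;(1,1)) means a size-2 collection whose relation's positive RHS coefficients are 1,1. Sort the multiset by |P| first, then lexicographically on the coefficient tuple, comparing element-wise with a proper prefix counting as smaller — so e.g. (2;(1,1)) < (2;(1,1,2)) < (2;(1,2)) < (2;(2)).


Primitive collections (10):

  {0,7}:  v_{0} + v_{7} = 0 ; sig = (2;())
  {0,1}:  v_{0} + v_{1} = v_{6} ; sig = (2;(1))
  {1,5}:  v_{1} + v_{5} = v_{4} ; sig = (2;(1))
  {4,8}:  v_{4} + v_{8} = v_{0} ; sig = (2;(1))
  {6,7}:  v_{6} + v_{7} = v_{1} ; sig = (2;(1))
  {5,6}:  v_{5} + v_{6} = v_{0} + v_{4} ; sig = (2;(1,1))
  {5,7}:  v_{5} + v_{7} = v_{2} + v_{3} ; sig = (2;(1,1))
  {0,2,3}:  v_{0} + v_{2} + v_{3} = v_{5} ; sig = (3;(1))
  {2,3,6}:  v_{2} + v_{3} + v_{6} = v_{4} ; sig = (3;(1))
  {1,2,3}:  v_{1} + v_{2} + v_{3} = v_{4} + v_{7} ; sig = (3;(1,1))

so the primitive-relation signature multiset is
    |P|=2: 7 collections, coeffs (), (1), (1), (1), (1), (1,1), (1,1)
    |P|=3: 3 collections, coeffs (1), (1), (1,1)


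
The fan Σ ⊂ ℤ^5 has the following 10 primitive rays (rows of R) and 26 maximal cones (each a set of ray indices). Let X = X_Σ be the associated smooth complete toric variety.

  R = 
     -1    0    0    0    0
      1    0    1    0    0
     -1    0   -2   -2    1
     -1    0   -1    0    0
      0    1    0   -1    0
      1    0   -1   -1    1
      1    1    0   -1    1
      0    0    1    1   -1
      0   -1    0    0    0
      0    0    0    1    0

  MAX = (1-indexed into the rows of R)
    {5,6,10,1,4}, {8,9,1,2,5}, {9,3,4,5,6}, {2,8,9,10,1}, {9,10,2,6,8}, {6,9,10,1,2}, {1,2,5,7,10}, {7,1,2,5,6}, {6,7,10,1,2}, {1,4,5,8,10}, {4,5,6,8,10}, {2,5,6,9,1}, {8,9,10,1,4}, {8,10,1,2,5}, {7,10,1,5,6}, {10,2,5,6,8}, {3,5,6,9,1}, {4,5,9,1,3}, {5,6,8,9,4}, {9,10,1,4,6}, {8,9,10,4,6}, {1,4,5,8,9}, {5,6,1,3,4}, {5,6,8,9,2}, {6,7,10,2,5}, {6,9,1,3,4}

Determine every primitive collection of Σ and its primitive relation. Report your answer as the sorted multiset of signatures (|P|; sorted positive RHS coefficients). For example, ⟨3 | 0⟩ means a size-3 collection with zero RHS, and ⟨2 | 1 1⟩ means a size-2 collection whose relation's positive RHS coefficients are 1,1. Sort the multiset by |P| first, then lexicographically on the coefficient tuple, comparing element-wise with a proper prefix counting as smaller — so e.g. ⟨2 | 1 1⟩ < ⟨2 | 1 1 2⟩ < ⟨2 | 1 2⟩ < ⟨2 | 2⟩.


Minimal non-faces — 12 found among 10 rays, 26 max cones:

  • {2,4}:  v_{2} + v_{4} = 0  so sig = ⟨2 | 0⟩
  • {3,8}:  v_{3} + v_{8} = v_{4} + v_{5} + v_{9}  so sig = ⟨2 | 1 1 1⟩
  • {3,10}:  v_{3} + v_{10} = v_{1} + v_{4} + v_{6}  so sig = ⟨2 | 1 1 1⟩
  • {7,8}:  v_{7} + v_{8} = v_{2} + v_{5} + v_{10}  so sig = ⟨2 | 1 1 1⟩
  • {7,9}:  v_{7} + v_{9} = v_{1} + v_{2} + v_{6}  so sig = ⟨2 | 1 1 1⟩
  • {2,3}:  v_{2} + v_{3} = v_{1} + v_{5} + v_{6} + v_{9}  so sig = ⟨2 | 1 1 1 1⟩
  • {4,7}:  v_{4} + v_{7} = v_{1} + v_{5} + v_{6} + v_{10}  so sig = ⟨2 | 1 1 1 1⟩
  • {3,7}:  v_{3} + v_{7} = 2·v_{1} + v_{5} + 2·v_{6}  so sig = ⟨2 | 1 2 2⟩
  • {1,6,8}:  v_{1} + v_{6} + v_{8} = 0  so sig = ⟨3 | 0⟩
  • {5,9,10}:  v_{5} + v_{9} + v_{10} = 0  so sig = ⟨3 | 0⟩
  • {1,2,5,6,10}:  v_{1} + v_{2} + v_{5} + v_{6} + v_{10} = v_{7}  so sig = ⟨5 | 1⟩
  • {1,4,5,6,9}:  v_{1} + v_{4} + v_{5} + v_{6} + v_{9} = v_{3}  so sig = ⟨5 | 1⟩

Sorted signature multiset PRS(X):
{ ⟨2 | 0⟩,  ⟨2 | 1 1 1⟩ ×4,  ⟨2 | 1 1 1 1⟩ ×2,  ⟨2 | 1 2 2⟩,  ⟨3 | 0⟩ ×2,  ⟨5 | 1⟩ ×2 }


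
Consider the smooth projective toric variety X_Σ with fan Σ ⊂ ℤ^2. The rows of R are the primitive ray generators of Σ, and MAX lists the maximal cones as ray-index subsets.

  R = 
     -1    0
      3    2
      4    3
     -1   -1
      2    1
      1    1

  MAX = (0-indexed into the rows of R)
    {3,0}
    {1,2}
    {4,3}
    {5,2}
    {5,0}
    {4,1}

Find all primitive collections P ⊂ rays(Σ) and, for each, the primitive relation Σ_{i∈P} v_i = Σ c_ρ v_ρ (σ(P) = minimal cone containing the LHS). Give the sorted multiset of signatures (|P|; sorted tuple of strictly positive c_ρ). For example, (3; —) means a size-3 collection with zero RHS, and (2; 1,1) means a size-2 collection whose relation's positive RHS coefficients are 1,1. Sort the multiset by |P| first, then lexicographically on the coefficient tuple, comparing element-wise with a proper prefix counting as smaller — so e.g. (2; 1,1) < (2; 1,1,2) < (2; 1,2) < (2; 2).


9 minimal non-faces of Δ(Σ) (on 6 rays):

  P = {3,5}:  v_{3} + v_{5} = 0 — sig = (2; —)
  P = {0,4}:  v_{0} + v_{4} = v_{5} — sig = (2; 1)
  P = {1,3}:  v_{1} + v_{3} = v_{4} — sig = (2; 1)
  P = {1,5}:  v_{1} + v_{5} = v_{2} — sig = (2; 1)
  P = {2,3}:  v_{2} + v_{3} = v_{1} — sig = (2; 1)
  P = {4,5}:  v_{4} + v_{5} = v_{1} — sig = (2; 1)
  P = {0,1}:  v_{0} + v_{1} = 2·v_{5} — sig = (2; 2)
  P = {2,4}:  v_{2} + v_{4} = 2·v_{1} — sig = (2; 2)
  P = {0,2}:  v_{0} + v_{2} = 3·v_{5} — sig = (2; 3)

Signatures (|P|; sorted positive RHS coefficients), sorted:
{ (2; —),  (2; 1) ×5,  (2; 2) ×2,  (2; 3) }


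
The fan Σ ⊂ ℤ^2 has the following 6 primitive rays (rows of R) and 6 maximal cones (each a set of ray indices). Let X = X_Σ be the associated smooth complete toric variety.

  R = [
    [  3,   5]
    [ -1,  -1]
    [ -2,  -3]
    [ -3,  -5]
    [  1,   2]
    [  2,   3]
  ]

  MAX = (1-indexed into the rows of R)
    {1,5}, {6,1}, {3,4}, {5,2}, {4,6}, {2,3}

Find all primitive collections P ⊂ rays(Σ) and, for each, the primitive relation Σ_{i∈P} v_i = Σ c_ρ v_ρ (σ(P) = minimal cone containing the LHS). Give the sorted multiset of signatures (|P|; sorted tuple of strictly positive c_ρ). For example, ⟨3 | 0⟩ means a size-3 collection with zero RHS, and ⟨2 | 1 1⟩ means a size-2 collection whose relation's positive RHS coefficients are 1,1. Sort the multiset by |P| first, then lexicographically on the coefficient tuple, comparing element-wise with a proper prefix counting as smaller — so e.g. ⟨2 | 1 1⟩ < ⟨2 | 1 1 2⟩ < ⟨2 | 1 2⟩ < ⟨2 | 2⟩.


Σ has 9 primitive collections:

  P = {1,4}:  v_{1} + v_{4} = 0 ; sig = ⟨2 | 0⟩
  P = {3,6}:  v_{3} + v_{6} = 0 ; sig = ⟨2 | 0⟩
  P = {1,3}:  v_{1} + v_{3} = v_{5} ; sig = ⟨2 | 1⟩
  P = {2,6}:  v_{2} + v_{6} = v_{5} ; sig = ⟨2 | 1⟩
  P = {3,5}:  v_{3} + v_{5} = v_{2} ; sig = ⟨2 | 1⟩
  P = {4,5}:  v_{4} + v_{5} = v_{3} ; sig = ⟨2 | 1⟩
  P = {5,6}:  v_{5} + v_{6} = v_{1} ; sig = ⟨2 | 1⟩
  P = {1,2}:  v_{1} + v_{2} = 2·v_{5} ; sig = ⟨2 | 2⟩
  P = {2,4}:  v_{2} + v_{4} = 2·v_{3} ; sig = ⟨2 | 2⟩

Hence PRS(X_Σ) =
    |P|=2: 9 collections, coeffs (), (), (1), (1), (1), (1), (1), (2), (2)


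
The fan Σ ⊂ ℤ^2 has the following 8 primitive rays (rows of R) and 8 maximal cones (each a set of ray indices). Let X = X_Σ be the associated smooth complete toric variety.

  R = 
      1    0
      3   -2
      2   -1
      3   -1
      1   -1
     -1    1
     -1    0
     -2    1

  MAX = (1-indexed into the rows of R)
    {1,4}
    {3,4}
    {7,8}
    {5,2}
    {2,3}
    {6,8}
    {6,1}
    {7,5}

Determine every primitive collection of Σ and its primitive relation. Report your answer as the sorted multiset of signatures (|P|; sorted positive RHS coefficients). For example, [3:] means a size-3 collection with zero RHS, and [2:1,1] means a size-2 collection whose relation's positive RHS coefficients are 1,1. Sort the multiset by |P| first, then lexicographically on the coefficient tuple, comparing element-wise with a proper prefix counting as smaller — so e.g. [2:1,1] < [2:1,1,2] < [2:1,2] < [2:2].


|primitive collections| = 20. Relations:

  P={1,7}:  v_{1} + v_{7} = 0  →  sig = [2:]
  P={3,8}:  v_{3} + v_{8} = 0  →  sig = [2:]
  P={5,6}:  v_{5} + v_{6} = 0  →  sig = [2:]
  P={1,3}:  v_{1} + v_{3} = v_{4}  →  sig = [2:1]
  P={1,5}:  v_{1} + v_{5} = v_{3}  →  sig = [2:1]
  P={1,8}:  v_{1} + v_{8} = v_{6}  →  sig = [2:1]
  P={2,6}:  v_{2} + v_{6} = v_{3}  →  sig = [2:1]
  P={2,8}:  v_{2} + v_{8} = v_{5}  →  sig = [2:1]
  P={3,5}:  v_{3} + v_{5} = v_{2}  →  sig = [2:1]
  P={3,6}:  v_{3} + v_{6} = v_{1}  →  sig = [2:1]
  P={3,7}:  v_{3} + v_{7} = v_{5}  →  sig = [2:1]
  P={4,7}:  v_{4} + v_{7} = v_{3}  →  sig = [2:1]
  P={4,8}:  v_{4} + v_{8} = v_{1}  →  sig = [2:1]
  P={5,8}:  v_{5} + v_{8} = v_{7}  →  sig = [2:1]
  P={6,7}:  v_{6} + v_{7} = v_{8}  →  sig = [2:1]
  P={1,2}:  v_{1} + v_{2} = 2·v_{3}  →  sig = [2:2]
  P={2,7}:  v_{2} + v_{7} = 2·v_{5}  →  sig = [2:2]
  P={4,5}:  v_{4} + v_{5} = 2·v_{3}  →  sig = [2:2]
  P={4,6}:  v_{4} + v_{6} = 2·v_{1}  →  sig = [2:2]
  P={2,4}:  v_{2} + v_{4} = 3·v_{3}  →  sig = [2:3]

Signatures (|P|; sorted positive RHS coefficients), sorted:
[[2:], [2:], [2:], [2:1], [2:1], [2:1], [2:1], [2:1], [2:1], [2:1], [2:1], [2:1], [2:1], [2:1], [2:1], [2:2], [2:2], [2:2], [2:2], [2:3]]
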